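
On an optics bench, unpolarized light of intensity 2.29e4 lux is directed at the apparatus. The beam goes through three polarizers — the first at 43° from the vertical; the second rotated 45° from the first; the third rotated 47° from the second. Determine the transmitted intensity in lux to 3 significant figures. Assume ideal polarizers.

Unpolarized light through the first polarizer → I₁ = 2.29e4 lux/2 = 1.145e+04 lux, polarized at 43°.
I₂ = I₁ · cos²(45°) = 1.145e+04 · 0.5 = 5725 lux.
I₃ = I₂ · cos²(47°) = 5725 · 0.4651 = 2663 lux.

I ≈ 2660 lux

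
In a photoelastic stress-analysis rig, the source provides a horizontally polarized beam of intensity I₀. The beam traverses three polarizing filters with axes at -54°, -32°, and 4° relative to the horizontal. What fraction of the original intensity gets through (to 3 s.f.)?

≈ 0.194 I₀

By Malus's law, I₁ = I₀ cos²(-54° − 0°) = I₀ cos²(54°) = 0.3455 I₀.
I₂ = I₁ cos²(-32° + 54°) = 0.3455 I₀ · cos²(22°) = 0.297 I₀.
I₃ = I₂ cos²(4° + 32°) = 0.297 I₀ · cos²(36°) = 0.1944 I₀.
Transmitted fraction = 0.1944.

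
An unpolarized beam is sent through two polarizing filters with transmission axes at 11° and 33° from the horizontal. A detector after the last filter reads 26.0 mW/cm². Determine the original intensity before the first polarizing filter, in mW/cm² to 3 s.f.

I₀ ≈ 60.5 mW/cm²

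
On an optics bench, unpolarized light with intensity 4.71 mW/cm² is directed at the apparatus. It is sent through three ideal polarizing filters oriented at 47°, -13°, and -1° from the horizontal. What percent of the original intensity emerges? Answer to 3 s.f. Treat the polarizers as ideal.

Unpolarized light through the first polarizer → I₁ = 4.71 mW/cm²/2 = 2.355 mW/cm², polarized at 47°.
I₂ = I₁ · cos²(60°) = 2.355 · 0.25 = 0.5888 mW/cm².
I₃ = I₂ · cos²(12°) = 0.5888 · 0.9568 = 0.5633 mW/cm².
That is 11.96% of the incident intensity.

≈ 12.0%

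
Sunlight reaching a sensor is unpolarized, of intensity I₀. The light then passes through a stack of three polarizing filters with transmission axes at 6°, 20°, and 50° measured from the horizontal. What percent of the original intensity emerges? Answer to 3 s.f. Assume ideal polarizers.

Unpolarized light through the first polarizer → I₁ = ½ I₀, now polarized at 6°.
I₂ = I₁ cos²(20° − 6°) = 0.5 I₀ · cos²(14°) = 0.4707 I₀.
I₃ = I₂ cos²(50° − 20°) = 0.4707 I₀ · cos²(30°) = 0.3531 I₀.
That is 35.31% of the incident intensity.

≈ 35.3%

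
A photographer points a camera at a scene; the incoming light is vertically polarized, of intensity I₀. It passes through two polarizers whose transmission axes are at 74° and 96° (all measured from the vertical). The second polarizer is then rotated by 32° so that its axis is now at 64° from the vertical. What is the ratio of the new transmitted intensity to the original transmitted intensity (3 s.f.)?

I_new/I_old ≈ 1.13

Before rotation:
I₁ = I₀ cos²(74° − 0°) = I₀ cos²(74°) = 0.07598 I₀.
I₂ = I₁ cos²(96° − 74°) = 0.07598 I₀ · cos²(22°) = 0.06531 I₀.
After rotation:
I₁ = I₀ cos²(74° − 0°) = I₀ cos²(74°) = 0.07598 I₀.
I₂ = I₁ cos²(64° − 74°) = 0.07598 I₀ · cos²(10°) = 0.07368 I₀.
Ratio = 0.07368 / 0.06531 = 1.128.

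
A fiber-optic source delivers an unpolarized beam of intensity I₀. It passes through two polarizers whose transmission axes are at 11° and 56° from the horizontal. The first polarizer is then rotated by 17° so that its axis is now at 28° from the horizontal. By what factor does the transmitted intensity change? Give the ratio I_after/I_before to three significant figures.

Before rotation:
Unpolarized light through the first polarizer → I₁ = ½ I₀, now polarized at 11°.
I₂ = I₁ cos²(56° − 11°) = 0.5 I₀ · cos²(45°) = 0.25 I₀.
After rotation:
Unpolarized light through the first polarizer → I₁ = ½ I₀, now polarized at 28°.
I₂ = I₁ cos²(56° − 28°) = 0.5 I₀ · cos²(28°) = 0.3898 I₀.
Ratio = 0.3898 / 0.25 = 1.559.

I_new/I_old ≈ 1.56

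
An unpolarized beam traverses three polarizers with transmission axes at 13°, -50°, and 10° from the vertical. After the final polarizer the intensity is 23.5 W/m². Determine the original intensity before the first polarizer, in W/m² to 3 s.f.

I₀ ≈ 912 W/m²

Unpolarized light through the first polarizer → I₁ = ½ I₀, now polarized at 13°.
I₂ = I₁ cos²(-50° − 13°) = 0.5 I₀ · cos²(63°) = 0.1031 I₀.
I₃ = I₂ cos²(10° + 50°) = 0.1031 I₀ · cos²(60°) = 0.02576 I₀.
So 23.5 W/m² = 0.02576 I₀, giving I₀ = 23.5/0.02576 = 912.1 W/m².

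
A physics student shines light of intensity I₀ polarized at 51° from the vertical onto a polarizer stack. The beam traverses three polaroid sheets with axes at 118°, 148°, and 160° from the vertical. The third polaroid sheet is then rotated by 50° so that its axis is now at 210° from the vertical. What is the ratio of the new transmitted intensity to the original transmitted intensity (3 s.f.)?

I_new/I_old ≈ 0.230

Before rotation:
I₁ = I₀ cos²(118° − 51°) = I₀ cos²(67°) = 0.1527 I₀.
I₂ = I₁ cos²(148° − 118°) = 0.1527 I₀ · cos²(30°) = 0.1145 I₀.
I₃ = I₂ cos²(160° − 148°) = 0.1145 I₀ · cos²(12°) = 0.1096 I₀.
After rotation:
I₁ = I₀ cos²(118° − 51°) = I₀ cos²(67°) = 0.1527 I₀.
I₂ = I₁ cos²(148° − 118°) = 0.1527 I₀ · cos²(30°) = 0.1145 I₀.
I₃ = I₂ cos²(210° − 148°) = 0.1145 I₀ · cos²(62°) = 0.02524 I₀.
Ratio = 0.02524 / 0.1096 = 0.2304.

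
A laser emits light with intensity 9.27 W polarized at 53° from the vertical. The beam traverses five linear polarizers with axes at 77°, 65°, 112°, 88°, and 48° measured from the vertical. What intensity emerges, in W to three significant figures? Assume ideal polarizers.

I₁ = 9.27 W · cos²(24°) = 7.736 W.
I₂ = I₁ · cos²(12°) = 7.736 · 0.9568 = 7.402 W.
I₃ = I₂ · cos²(47°) = 7.402 · 0.4651 = 3.443 W.
I₄ = I₃ · cos²(24°) = 3.443 · 0.8346 = 2.873 W.
I₅ = I₄ · cos²(40°) = 2.873 · 0.5868 = 1.686 W.

I ≈ 1.69 W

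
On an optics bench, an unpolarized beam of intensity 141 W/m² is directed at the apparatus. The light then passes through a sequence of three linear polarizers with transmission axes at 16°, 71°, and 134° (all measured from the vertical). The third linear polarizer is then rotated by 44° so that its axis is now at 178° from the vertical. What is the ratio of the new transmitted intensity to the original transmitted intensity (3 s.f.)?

Before rotation:
Unpolarized light through the first polarizer → I₁ = ½ I₀, now polarized at 16°.
I₂ = I₁ cos²(71° − 16°) = 0.5 I₀ · cos²(55°) = 0.1645 I₀.
I₃ = I₂ cos²(134° − 71°) = 0.1645 I₀ · cos²(63°) = 0.0339 I₀.
After rotation:
Unpolarized light through the first polarizer → I₁ = ½ I₀, now polarized at 16°.
I₂ = I₁ cos²(71° − 16°) = 0.5 I₀ · cos²(55°) = 0.1645 I₀.
Angle between axes 2 and 3: 73°. I₃ = 0.1645 I₀ · cos²(73°) = 0.01406 I₀.
Ratio = 0.01406 / 0.0339 = 0.4147.

I_new/I_old ≈ 0.415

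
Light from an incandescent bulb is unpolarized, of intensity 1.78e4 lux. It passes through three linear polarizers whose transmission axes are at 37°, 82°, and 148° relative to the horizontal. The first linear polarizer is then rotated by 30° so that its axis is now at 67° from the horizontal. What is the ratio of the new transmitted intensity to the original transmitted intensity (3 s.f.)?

Before rotation:
Unpolarized light through the first polarizer → I₁ = ½ I₀, now polarized at 37°.
I₂ = I₁ cos²(82° − 37°) = 0.5 I₀ · cos²(45°) = 0.25 I₀.
I₃ = I₂ cos²(148° − 82°) = 0.25 I₀ · cos²(66°) = 0.04136 I₀.
After rotation:
Unpolarized light through the first polarizer → I₁ = ½ I₀, now polarized at 67°.
I₂ = I₁ cos²(82° − 67°) = 0.5 I₀ · cos²(15°) = 0.4665 I₀.
I₃ = I₂ cos²(148° − 82°) = 0.4665 I₀ · cos²(66°) = 0.07718 I₀.
Ratio = 0.07718 / 0.04136 = 1.866.

I_new/I_old ≈ 1.87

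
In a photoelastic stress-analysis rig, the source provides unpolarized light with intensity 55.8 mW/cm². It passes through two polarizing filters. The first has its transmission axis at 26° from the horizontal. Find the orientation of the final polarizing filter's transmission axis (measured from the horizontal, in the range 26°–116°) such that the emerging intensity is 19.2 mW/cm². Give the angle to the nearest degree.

θ ≈ 60°

Unpolarized light through the first polarizer → I₁ = ½ I₀, now polarized at 26°.
Target fraction: 19.2 / 55.8 mW/cm² = 0.3441 of I₀.
Need I₂/I₀ = 0.3441, so cos²(θ − 26°) = 0.3441 / 0.5 = 0.6882.
θ − 26° = arccos(√0.6882) = 33.9°, giving θ ≈ 26 + 33.9 = 59.9°.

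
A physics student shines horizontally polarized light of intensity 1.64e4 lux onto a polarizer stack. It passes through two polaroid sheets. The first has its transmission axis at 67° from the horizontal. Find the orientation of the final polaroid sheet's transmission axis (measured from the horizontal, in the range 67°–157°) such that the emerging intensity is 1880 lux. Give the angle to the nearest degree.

θ ≈ 97°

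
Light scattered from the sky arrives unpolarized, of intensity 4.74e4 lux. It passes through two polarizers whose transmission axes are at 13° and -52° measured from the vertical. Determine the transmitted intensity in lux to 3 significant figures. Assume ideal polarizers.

I ≈ 4230 lux

Unpolarized light through the first polarizer → I₁ = 4.74e4 lux/2 = 2.37e+04 lux, polarized at 13°.
I₂ = I₁ · cos²(65°) = 2.37e+04 · 0.1786 = 4233 lux.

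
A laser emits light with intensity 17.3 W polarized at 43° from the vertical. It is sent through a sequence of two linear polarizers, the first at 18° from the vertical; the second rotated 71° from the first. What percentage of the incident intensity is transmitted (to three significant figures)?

≈ 8.71%

I₁ = 17.3 W · cos²(25°) = 14.21 W.
I₂ = I₁ · cos²(71°) = 14.21 · 0.106 = 1.506 W.
That is 8.706% of the incident intensity.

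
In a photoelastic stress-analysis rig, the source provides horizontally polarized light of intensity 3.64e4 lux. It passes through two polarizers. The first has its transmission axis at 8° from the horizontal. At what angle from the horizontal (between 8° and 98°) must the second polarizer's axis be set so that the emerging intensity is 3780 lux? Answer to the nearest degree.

θ ≈ 79°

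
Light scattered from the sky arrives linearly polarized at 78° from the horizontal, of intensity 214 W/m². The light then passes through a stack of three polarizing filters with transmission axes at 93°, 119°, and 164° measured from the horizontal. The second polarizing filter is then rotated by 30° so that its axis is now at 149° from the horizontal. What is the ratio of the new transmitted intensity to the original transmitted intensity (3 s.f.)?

I_new/I_old ≈ 0.722

Before rotation:
I₁ = I₀ cos²(93° − 78°) = I₀ cos²(15°) = 0.933 I₀.
I₂ = I₁ cos²(119° − 93°) = 0.933 I₀ · cos²(26°) = 0.7537 I₀.
I₃ = I₂ cos²(164° − 119°) = 0.7537 I₀ · cos²(45°) = 0.3769 I₀.
After rotation:
I₁ = I₀ cos²(93° − 78°) = I₀ cos²(15°) = 0.933 I₀.
I₂ = I₁ cos²(149° − 93°) = 0.933 I₀ · cos²(56°) = 0.2917 I₀.
I₃ = I₂ cos²(164° − 149°) = 0.2917 I₀ · cos²(15°) = 0.2722 I₀.
Ratio = 0.2722 / 0.3769 = 0.7223.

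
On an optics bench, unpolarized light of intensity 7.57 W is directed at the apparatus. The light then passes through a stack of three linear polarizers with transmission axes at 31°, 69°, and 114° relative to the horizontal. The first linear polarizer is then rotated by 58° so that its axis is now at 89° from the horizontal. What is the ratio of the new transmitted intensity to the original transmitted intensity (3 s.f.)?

I_new/I_old ≈ 1.42

Before rotation:
Unpolarized light through the first polarizer → I₁ = ½ I₀, now polarized at 31°.
I₂ = I₁ cos²(69° − 31°) = 0.5 I₀ · cos²(38°) = 0.3105 I₀.
I₃ = I₂ cos²(114° − 69°) = 0.3105 I₀ · cos²(45°) = 0.1552 I₀.
After rotation:
Unpolarized light through the first polarizer → I₁ = ½ I₀, now polarized at 89°.
I₂ = I₁ cos²(69° − 89°) = 0.5 I₀ · cos²(20°) = 0.4415 I₀.
I₃ = I₂ cos²(114° − 69°) = 0.4415 I₀ · cos²(45°) = 0.2208 I₀.
Ratio = 0.2208 / 0.1552 = 1.422.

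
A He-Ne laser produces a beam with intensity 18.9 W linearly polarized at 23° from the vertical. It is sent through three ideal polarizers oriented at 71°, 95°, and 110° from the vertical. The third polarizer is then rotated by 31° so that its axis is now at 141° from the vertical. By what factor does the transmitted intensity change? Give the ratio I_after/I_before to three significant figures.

Before rotation:
By Malus's law, I₁ = I₀ cos²(71° − 23°) = I₀ cos²(48°) = 0.4477 I₀.
I₂ = I₁ cos²(95° − 71°) = 0.4477 I₀ · cos²(24°) = 0.3737 I₀.
I₃ = I₂ cos²(110° − 95°) = 0.3737 I₀ · cos²(15°) = 0.3486 I₀.
After rotation:
I₁ = I₀ cos²(71° − 23°) = I₀ cos²(48°) = 0.4477 I₀.
I₂ = I₁ cos²(95° − 71°) = 0.4477 I₀ · cos²(24°) = 0.3737 I₀.
I₃ = I₂ cos²(141° − 95°) = 0.3737 I₀ · cos²(46°) = 0.1803 I₀.
Ratio = 0.1803 / 0.3486 = 0.5172.

I_new/I_old ≈ 0.517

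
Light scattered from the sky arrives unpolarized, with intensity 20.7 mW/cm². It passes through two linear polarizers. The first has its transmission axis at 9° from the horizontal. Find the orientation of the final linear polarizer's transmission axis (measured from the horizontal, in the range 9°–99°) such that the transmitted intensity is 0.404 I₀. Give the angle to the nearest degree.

Unpolarized light through the first polarizer → I₁ = ½ I₀, now polarized at 9°.
Need I₂/I₀ = 0.404, so cos²(θ − 9°) = 0.404 / 0.5 = 0.808.
θ − 9° = arccos(√0.808) = 26.0°, giving θ ≈ 9 + 26.0 = 35.0°.

θ ≈ 35°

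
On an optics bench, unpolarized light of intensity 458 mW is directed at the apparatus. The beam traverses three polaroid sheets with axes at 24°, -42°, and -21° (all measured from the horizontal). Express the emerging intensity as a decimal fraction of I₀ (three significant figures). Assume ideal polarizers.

I/I₀ ≈ 0.0721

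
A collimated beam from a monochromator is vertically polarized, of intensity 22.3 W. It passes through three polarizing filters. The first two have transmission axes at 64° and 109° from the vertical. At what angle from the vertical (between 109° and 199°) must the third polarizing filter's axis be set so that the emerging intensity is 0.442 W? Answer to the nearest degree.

I₁ = I₀ cos²(64° − 0°) = I₀ cos²(64°) = 0.1922 I₀.
I₂ = I₁ cos²(109° − 64°) = 0.1922 I₀ · cos²(45°) = 0.09608 I₀.
Target fraction: 0.442 / 22.3 W = 0.01982 of I₀.
Need I₃/I₀ = 0.01982, so cos²(θ − 109°) = 0.01982 / 0.09608 = 0.2063.
θ − 109° = arccos(√0.2063) = 63.0°, giving θ ≈ 109 + 63.0 = 172.0°.

θ ≈ 172°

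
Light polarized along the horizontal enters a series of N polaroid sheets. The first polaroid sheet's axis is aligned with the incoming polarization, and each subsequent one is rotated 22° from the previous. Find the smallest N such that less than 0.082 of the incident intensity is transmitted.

N = 18

First polarizer is aligned with the polarization: full transmission.
Each further stage multiplies by cos²(22°) = 0.8597.
After N polarizers: T = 0.8597^(N−1). Require T < 0.082 ⇒ N−1 > ln(0.082)/ln(0.8597) = 16.54, so N−1 ≥ 17 and N = 18.
Check: N=18 gives T = 0.0765 < 0.082; N=17 gives T = 0.08898.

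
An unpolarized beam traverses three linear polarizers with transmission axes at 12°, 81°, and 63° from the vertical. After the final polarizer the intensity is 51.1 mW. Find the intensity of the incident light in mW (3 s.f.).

Unpolarized light through the first polarizer → I₁ = ½ I₀, now polarized at 12°.
I₂ = I₁ cos²(81° − 12°) = 0.5 I₀ · cos²(69°) = 0.06421 I₀.
I₃ = I₂ cos²(63° − 81°) = 0.06421 I₀ · cos²(18°) = 0.05808 I₀.
So 51.1 mW = 0.05808 I₀, giving I₀ = 51.1/0.05808 = 879.8 mW.

I₀ ≈ 880 mW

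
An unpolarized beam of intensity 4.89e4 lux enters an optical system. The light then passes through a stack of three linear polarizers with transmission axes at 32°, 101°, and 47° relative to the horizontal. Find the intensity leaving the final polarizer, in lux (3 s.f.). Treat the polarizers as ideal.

I ≈ 1080 lux

Unpolarized light through the first polarizer → I₁ = 4.89e4 lux/2 = 2.445e+04 lux, polarized at 32°.
I₂ = I₁ · cos²(69°) = 2.445e+04 · 0.1284 = 3140 lux.
I₃ = I₂ · cos²(54°) = 3140 · 0.3455 = 1085 lux.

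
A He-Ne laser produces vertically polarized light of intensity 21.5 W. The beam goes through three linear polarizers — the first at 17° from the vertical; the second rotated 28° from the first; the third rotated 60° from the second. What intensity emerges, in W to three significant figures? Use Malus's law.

I ≈ 3.83 W

By Malus's law, I₁ = 21.5 W · cos²(17°) = 19.66 W.
I₂ = I₁ · cos²(28°) = 19.66 · 0.7796 = 15.33 W.
I₃ = I₂ · cos²(60°) = 15.33 · 0.25 = 3.832 W.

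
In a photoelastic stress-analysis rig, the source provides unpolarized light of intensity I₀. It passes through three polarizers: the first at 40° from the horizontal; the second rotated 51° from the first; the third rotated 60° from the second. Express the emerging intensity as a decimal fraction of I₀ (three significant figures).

≈ 0.0495 I₀

Unpolarized light through the first polarizer → I₁ = ½ I₀, now polarized at 40°.
I₂ = I₁ cos²(51°) = 0.5 · 0.396 I₀ = 0.198 I₀.
I₃ = I₂ cos²(60°) = 0.198 · 0.25 I₀ = 0.04951 I₀.
Transmitted fraction = 0.04951.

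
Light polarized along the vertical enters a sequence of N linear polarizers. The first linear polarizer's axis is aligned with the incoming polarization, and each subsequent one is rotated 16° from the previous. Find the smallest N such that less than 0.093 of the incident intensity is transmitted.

N = 32

First polarizer is aligned with the polarization: full transmission.
Each further stage multiplies by cos²(16°) = 0.924.
After N polarizers: T = 0.924^(N−1). Require T < 0.093 ⇒ N−1 > ln(0.093)/ln(0.924) = 30.06, so N−1 ≥ 31 and N = 32.
Check: N=32 gives T = 0.08633 < 0.093; N=31 gives T = 0.09343.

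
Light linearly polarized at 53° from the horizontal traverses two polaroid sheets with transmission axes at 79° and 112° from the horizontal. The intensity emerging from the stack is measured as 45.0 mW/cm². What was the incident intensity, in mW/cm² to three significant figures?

I₀ ≈ 79.2 mW/cm²

I₁ = I₀ cos²(79° − 53°) = I₀ cos²(26°) = 0.8078 I₀.
I₂ = I₁ cos²(112° − 79°) = 0.8078 I₀ · cos²(33°) = 0.5682 I₀.
So 45.0 mW/cm² = 0.5682 I₀, giving I₀ = 45.0/0.5682 = 79.2 mW/cm².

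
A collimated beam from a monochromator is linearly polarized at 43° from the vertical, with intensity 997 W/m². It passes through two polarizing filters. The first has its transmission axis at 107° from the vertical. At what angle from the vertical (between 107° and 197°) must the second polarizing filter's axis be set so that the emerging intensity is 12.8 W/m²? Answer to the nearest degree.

I₁ = I₀ cos²(107° − 43°) = I₀ cos²(64°) = 0.1922 I₀.
Target fraction: 12.8 / 997 W/m² = 0.01284 of I₀.
Need I₂/I₀ = 0.01284, so cos²(θ − 107°) = 0.01284 / 0.1922 = 0.06681.
θ − 107° = arccos(√0.06681) = 75.0°, giving θ ≈ 107 + 75.0 = 182.0°.

θ ≈ 182°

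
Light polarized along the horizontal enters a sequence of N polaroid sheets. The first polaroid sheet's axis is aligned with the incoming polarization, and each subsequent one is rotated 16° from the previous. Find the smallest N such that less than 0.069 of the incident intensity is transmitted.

N = 35

First polarizer is aligned with the polarization: full transmission.
Each further stage multiplies by cos²(16°) = 0.924.
After N polarizers: T = 0.924^(N−1). Require T < 0.069 ⇒ N−1 > ln(0.069)/ln(0.924) = 33.84, so N−1 ≥ 34 and N = 35.
Check: N=35 gives T = 0.06811 < 0.069; N=34 gives T = 0.07371.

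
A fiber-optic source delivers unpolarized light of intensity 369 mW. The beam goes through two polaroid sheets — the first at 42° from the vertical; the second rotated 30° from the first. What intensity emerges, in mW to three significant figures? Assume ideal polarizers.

I ≈ 138 mW

Unpolarized light through the first polarizer → I₁ = 369 mW/2 = 184.5 mW, polarized at 42°.
I₂ = I₁ · cos²(30°) = 184.5 · 0.75 = 138.4 mW.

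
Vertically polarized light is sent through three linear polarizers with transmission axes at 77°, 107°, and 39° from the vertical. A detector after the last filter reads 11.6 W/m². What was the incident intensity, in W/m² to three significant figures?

I₁ = I₀ cos²(77° − 0°) = I₀ cos²(77°) = 0.0506 I₀.
I₂ = I₁ cos²(107° − 77°) = 0.0506 I₀ · cos²(30°) = 0.03795 I₀.
I₃ = I₂ cos²(39° − 107°) = 0.03795 I₀ · cos²(68°) = 0.005326 I₀.
So 11.6 W/m² = 0.005326 I₀, giving I₀ = 11.6/0.005326 = 2178 W/m².

I₀ ≈ 2180 W/m²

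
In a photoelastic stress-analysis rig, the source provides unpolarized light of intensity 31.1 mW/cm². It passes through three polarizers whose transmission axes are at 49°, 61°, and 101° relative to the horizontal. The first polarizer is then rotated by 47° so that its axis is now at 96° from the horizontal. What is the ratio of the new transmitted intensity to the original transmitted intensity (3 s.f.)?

Before rotation:
Unpolarized light through the first polarizer → I₁ = ½ I₀, now polarized at 49°.
I₂ = I₁ cos²(61° − 49°) = 0.5 I₀ · cos²(12°) = 0.4784 I₀.
I₃ = I₂ cos²(101° − 61°) = 0.4784 I₀ · cos²(40°) = 0.2807 I₀.
After rotation:
Unpolarized light through the first polarizer → I₁ = ½ I₀, now polarized at 96°.
I₂ = I₁ cos²(61° − 96°) = 0.5 I₀ · cos²(35°) = 0.3355 I₀.
I₃ = I₂ cos²(101° − 61°) = 0.3355 I₀ · cos²(40°) = 0.1969 I₀.
Ratio = 0.1969 / 0.2807 = 0.7013.

I_new/I_old ≈ 0.701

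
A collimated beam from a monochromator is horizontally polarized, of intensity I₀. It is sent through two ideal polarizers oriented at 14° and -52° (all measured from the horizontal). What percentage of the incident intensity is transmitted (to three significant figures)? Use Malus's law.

By Malus's law, I₁ = I₀ cos²(14° − 0°) = I₀ cos²(14°) = 0.9415 I₀.
I₂ = I₁ cos²(-52° − 14°) = 0.9415 I₀ · cos²(66°) = 0.1558 I₀.
That is 15.58% of the incident intensity.

≈ 15.6%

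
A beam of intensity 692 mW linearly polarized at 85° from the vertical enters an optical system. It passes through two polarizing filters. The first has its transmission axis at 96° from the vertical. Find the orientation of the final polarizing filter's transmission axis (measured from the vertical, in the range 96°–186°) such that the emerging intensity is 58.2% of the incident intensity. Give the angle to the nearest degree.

I₁ = I₀ cos²(96° − 85°) = I₀ cos²(11°) = 0.9636 I₀.
Need I₂/I₀ = 0.582, so cos²(θ − 96°) = 0.582 / 0.9636 = 0.604.
θ − 96° = arccos(√0.604) = 39.0°, giving θ ≈ 96 + 39.0 = 135.0°.

θ ≈ 135°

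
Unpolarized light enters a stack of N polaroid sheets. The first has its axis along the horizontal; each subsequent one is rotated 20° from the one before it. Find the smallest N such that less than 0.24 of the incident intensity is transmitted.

First polarizer halves the unpolarized light: factor 1/2.
Each further stage multiplies by cos²(20°) = 0.883.
After N polarizers: T = 0.5·0.883^(N−1). Require T < 0.24 ⇒ N−1 > ln(0.24/0.5)/ln(0.883) = 5.90, so N−1 ≥ 6 and N = 7.
Check: N=7 gives T = 0.237 < 0.24; N=6 gives T = 0.2684.

N = 7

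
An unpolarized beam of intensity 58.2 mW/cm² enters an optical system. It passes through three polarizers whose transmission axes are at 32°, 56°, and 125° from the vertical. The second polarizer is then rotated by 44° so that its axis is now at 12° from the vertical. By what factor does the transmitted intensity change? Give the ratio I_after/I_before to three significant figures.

Before rotation:
Unpolarized light through the first polarizer → I₁ = ½ I₀, now polarized at 32°.
I₂ = I₁ cos²(56° − 32°) = 0.5 I₀ · cos²(24°) = 0.4173 I₀.
I₃ = I₂ cos²(125° − 56°) = 0.4173 I₀ · cos²(69°) = 0.05359 I₀.
After rotation:
Unpolarized light through the first polarizer → I₁ = ½ I₀, now polarized at 32°.
I₂ = I₁ cos²(12° − 32°) = 0.5 I₀ · cos²(20°) = 0.4415 I₀.
Angle between axes 2 and 3: 67°. I₃ = 0.4415 I₀ · cos²(67°) = 0.06741 I₀.
Ratio = 0.06741 / 0.05359 = 1.258.

I_new/I_old ≈ 1.26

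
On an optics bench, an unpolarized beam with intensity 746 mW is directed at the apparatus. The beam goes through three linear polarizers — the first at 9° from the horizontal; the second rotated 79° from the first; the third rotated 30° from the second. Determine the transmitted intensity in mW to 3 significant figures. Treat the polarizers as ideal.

Unpolarized light through the first polarizer → I₁ = 746 mW/2 = 373 mW, polarized at 9°.
I₂ = I₁ · cos²(79°) = 373 · 0.03641 = 13.58 mW.
I₃ = I₂ · cos²(30°) = 13.58 · 0.75 = 10.19 mW.

I ≈ 10.2 mW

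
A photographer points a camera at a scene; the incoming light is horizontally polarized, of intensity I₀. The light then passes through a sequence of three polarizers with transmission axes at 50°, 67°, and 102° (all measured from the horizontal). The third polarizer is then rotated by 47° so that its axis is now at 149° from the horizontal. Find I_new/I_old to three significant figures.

I_new/I_old ≈ 0.0289

Before rotation:
By Malus's law, I₁ = I₀ cos²(50° − 0°) = I₀ cos²(50°) = 0.4132 I₀.
I₂ = I₁ cos²(67° − 50°) = 0.4132 I₀ · cos²(17°) = 0.3779 I₀.
I₃ = I₂ cos²(102° − 67°) = 0.3779 I₀ · cos²(35°) = 0.2535 I₀.
After rotation:
I₁ = I₀ cos²(50° − 0°) = I₀ cos²(50°) = 0.4132 I₀.
I₂ = I₁ cos²(67° − 50°) = 0.4132 I₀ · cos²(17°) = 0.3779 I₀.
I₃ = I₂ cos²(149° − 67°) = 0.3779 I₀ · cos²(82°) = 0.007319 I₀.
Ratio = 0.007319 / 0.2535 = 0.02887.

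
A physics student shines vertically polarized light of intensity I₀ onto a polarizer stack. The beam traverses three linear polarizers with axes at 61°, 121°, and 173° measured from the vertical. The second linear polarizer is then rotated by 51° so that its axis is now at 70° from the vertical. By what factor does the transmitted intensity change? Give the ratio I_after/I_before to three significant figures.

Before rotation:
By Malus's law, I₁ = I₀ cos²(61° − 0°) = I₀ cos²(61°) = 0.235 I₀.
I₂ = I₁ cos²(121° − 61°) = 0.235 I₀ · cos²(60°) = 0.05876 I₀.
I₃ = I₂ cos²(173° − 121°) = 0.05876 I₀ · cos²(52°) = 0.02227 I₀.
After rotation:
I₁ = I₀ cos²(61° − 0°) = I₀ cos²(61°) = 0.235 I₀.
I₂ = I₁ cos²(70° − 61°) = 0.235 I₀ · cos²(9°) = 0.2293 I₀.
Angle between axes 2 and 3: 77°. I₃ = 0.2293 I₀ · cos²(77°) = 0.0116 I₀.
Ratio = 0.0116 / 0.02227 = 0.5209.

I_new/I_old ≈ 0.521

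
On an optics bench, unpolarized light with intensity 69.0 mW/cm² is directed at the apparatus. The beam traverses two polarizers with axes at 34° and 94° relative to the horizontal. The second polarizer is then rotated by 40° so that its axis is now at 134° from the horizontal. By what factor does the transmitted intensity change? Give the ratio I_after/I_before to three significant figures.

I_new/I_old ≈ 0.121

Before rotation:
Unpolarized light through the first polarizer → I₁ = ½ I₀, now polarized at 34°.
I₂ = I₁ cos²(94° − 34°) = 0.5 I₀ · cos²(60°) = 0.125 I₀.
After rotation:
Unpolarized light through the first polarizer → I₁ = ½ I₀, now polarized at 34°.
Angle between axes 1 and 2: 80°. I₂ = 0.5 I₀ · cos²(80°) = 0.01508 I₀.
Ratio = 0.01508 / 0.125 = 0.1206.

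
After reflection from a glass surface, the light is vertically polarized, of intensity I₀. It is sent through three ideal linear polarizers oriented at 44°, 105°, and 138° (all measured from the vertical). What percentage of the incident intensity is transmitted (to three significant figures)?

≈ 8.55%

I₁ = I₀ cos²(44° − 0°) = I₀ cos²(44°) = 0.5174 I₀.
I₂ = I₁ cos²(105° − 44°) = 0.5174 I₀ · cos²(61°) = 0.1216 I₀.
I₃ = I₂ cos²(138° − 105°) = 0.1216 I₀ · cos²(33°) = 0.08554 I₀.
That is 8.554% of the incident intensity.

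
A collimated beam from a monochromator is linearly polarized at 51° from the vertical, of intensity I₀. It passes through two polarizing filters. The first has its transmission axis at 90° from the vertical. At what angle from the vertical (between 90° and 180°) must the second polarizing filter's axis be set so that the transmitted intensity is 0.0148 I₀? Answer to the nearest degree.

I₁ = I₀ cos²(90° − 51°) = I₀ cos²(39°) = 0.604 I₀.
Need I₂/I₀ = 0.0148, so cos²(θ − 90°) = 0.0148 / 0.604 = 0.02451.
θ − 90° = arccos(√0.02451) = 81.0°, giving θ ≈ 90 + 81.0 = 171.0°.

θ ≈ 171°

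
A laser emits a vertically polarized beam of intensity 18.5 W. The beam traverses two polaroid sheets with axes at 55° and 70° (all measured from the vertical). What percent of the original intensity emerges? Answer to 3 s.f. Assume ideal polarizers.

By Malus's law, I₁ = 18.5 W · cos²(55°) = 6.086 W.
I₂ = I₁ · cos²(15°) = 6.086 · 0.933 = 5.679 W.
That is 30.7% of the incident intensity.

≈ 30.7%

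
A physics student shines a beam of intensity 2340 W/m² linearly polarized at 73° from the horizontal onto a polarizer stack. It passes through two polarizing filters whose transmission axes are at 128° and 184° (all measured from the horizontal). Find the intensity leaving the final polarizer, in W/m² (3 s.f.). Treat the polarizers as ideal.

I ≈ 241 W/m²

I₁ = 2340 W/m² · cos²(55°) = 769.8 W/m².
I₂ = I₁ · cos²(56°) = 769.8 · 0.3127 = 240.7 W/m².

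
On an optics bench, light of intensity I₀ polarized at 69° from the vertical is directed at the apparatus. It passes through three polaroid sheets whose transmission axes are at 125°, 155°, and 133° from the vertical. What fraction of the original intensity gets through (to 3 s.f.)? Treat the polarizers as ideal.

≈ 0.202 I₀

I₁ = I₀ cos²(125° − 69°) = I₀ cos²(56°) = 0.3127 I₀.
I₂ = I₁ cos²(155° − 125°) = 0.3127 I₀ · cos²(30°) = 0.2345 I₀.
I₃ = I₂ cos²(133° − 155°) = 0.2345 I₀ · cos²(22°) = 0.2016 I₀.
Transmitted fraction = 0.2016.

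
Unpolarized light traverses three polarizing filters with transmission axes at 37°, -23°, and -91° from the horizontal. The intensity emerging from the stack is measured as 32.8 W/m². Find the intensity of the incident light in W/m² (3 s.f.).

I₀ ≈ 1870 W/m²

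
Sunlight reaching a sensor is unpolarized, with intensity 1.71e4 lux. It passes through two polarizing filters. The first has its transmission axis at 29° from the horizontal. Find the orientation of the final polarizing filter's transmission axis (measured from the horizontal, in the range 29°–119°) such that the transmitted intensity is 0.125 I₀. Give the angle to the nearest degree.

Unpolarized light through the first polarizer → I₁ = ½ I₀, now polarized at 29°.
Need I₂/I₀ = 0.125, so cos²(θ − 29°) = 0.125 / 0.5 = 0.25.
θ − 29° = arccos(√0.25) = 60.0°, giving θ ≈ 29 + 60.0 = 89.0°.

θ ≈ 89°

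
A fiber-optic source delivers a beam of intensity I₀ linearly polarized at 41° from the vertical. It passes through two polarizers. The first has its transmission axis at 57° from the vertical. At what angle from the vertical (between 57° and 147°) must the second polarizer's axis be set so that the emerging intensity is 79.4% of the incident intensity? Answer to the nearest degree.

By Malus's law, I₁ = I₀ cos²(57° − 41°) = I₀ cos²(16°) = 0.924 I₀.
Need I₂/I₀ = 0.794, so cos²(θ − 57°) = 0.794 / 0.924 = 0.8593.
θ − 57° = arccos(√0.8593) = 22.0°, giving θ ≈ 57 + 22.0 = 79.0°.

θ ≈ 79°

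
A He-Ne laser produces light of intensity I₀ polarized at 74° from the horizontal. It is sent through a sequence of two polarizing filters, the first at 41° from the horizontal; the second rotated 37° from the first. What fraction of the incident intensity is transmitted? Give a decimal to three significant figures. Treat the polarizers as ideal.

≈ 0.449 I₀

I₁ = I₀ cos²(41° − 74°) = I₀ cos²(33°) = 0.7034 I₀.
I₂ = I₁ cos²(37°) = 0.7034 · 0.6378 I₀ = 0.4486 I₀.
Transmitted fraction = 0.4486.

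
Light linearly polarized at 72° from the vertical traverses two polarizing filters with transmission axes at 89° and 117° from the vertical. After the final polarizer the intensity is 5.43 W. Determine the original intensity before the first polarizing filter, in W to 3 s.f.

By Malus's law, I₁ = I₀ cos²(89° − 72°) = I₀ cos²(17°) = 0.9145 I₀.
I₂ = I₁ cos²(117° − 89°) = 0.9145 I₀ · cos²(28°) = 0.713 I₀.
So 5.43 W = 0.713 I₀, giving I₀ = 5.43/0.713 = 7.616 W.

I₀ ≈ 7.62 W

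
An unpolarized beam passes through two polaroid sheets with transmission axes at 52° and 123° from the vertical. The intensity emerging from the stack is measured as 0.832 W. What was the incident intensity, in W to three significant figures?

I₀ ≈ 15.7 W

Unpolarized light through the first polarizer → I₁ = ½ I₀, now polarized at 52°.
I₂ = I₁ cos²(123° − 52°) = 0.5 I₀ · cos²(71°) = 0.053 I₀.
So 0.832 W = 0.053 I₀, giving I₀ = 0.832/0.053 = 15.7 W.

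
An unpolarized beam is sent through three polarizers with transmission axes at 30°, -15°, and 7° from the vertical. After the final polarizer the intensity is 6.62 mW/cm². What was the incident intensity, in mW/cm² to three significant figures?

Unpolarized light through the first polarizer → I₁ = ½ I₀, now polarized at 30°.
I₂ = I₁ cos²(-15° − 30°) = 0.5 I₀ · cos²(45°) = 0.25 I₀.
I₃ = I₂ cos²(7° + 15°) = 0.25 I₀ · cos²(22°) = 0.2149 I₀.
So 6.62 mW/cm² = 0.2149 I₀, giving I₀ = 6.62/0.2149 = 30.8 mW/cm².

I₀ ≈ 30.8 mW/cm²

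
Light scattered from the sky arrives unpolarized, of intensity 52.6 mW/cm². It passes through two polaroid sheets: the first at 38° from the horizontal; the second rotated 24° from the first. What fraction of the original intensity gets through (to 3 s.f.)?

I/I₀ ≈ 0.417

Unpolarized light through the first polarizer → I₁ = 52.6 mW/cm²/2 = 26.3 mW/cm², polarized at 38°.
I₂ = I₁ · cos²(24°) = 26.3 · 0.8346 = 21.95 mW/cm².
Transmitted fraction = 0.4173.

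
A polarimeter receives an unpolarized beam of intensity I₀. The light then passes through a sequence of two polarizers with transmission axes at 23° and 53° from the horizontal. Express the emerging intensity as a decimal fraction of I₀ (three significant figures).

≈ 0.375 I₀

Unpolarized light through the first polarizer → I₁ = ½ I₀, now polarized at 23°.
I₂ = I₁ cos²(53° − 23°) = 0.5 I₀ · cos²(30°) = 0.375 I₀.
Transmitted fraction = 0.375.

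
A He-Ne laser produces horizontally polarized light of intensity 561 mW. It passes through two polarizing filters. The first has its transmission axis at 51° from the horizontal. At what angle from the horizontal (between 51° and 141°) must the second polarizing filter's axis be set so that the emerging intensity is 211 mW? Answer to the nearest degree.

By Malus's law, I₁ = I₀ cos²(51° − 0°) = I₀ cos²(51°) = 0.396 I₀.
Target fraction: 211 / 561 mW = 0.3761 of I₀.
Need I₂/I₀ = 0.3761, so cos²(θ − 51°) = 0.3761 / 0.396 = 0.9497.
θ − 51° = arccos(√0.9497) = 13.0°, giving θ ≈ 51 + 13.0 = 64.0°.

θ ≈ 64°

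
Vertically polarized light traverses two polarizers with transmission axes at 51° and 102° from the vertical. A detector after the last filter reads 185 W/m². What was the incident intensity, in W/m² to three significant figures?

I₀ ≈ 1180 W/m²

I₁ = I₀ cos²(51° − 0°) = I₀ cos²(51°) = 0.396 I₀.
I₂ = I₁ cos²(102° − 51°) = 0.396 I₀ · cos²(51°) = 0.1569 I₀.
So 185 W/m² = 0.1569 I₀, giving I₀ = 185/0.1569 = 1179 W/m².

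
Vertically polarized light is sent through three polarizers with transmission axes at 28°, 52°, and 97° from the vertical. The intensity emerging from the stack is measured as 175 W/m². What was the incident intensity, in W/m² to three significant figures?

I₀ ≈ 538 W/m²

I₁ = I₀ cos²(28° − 0°) = I₀ cos²(28°) = 0.7796 I₀.
I₂ = I₁ cos²(52° − 28°) = 0.7796 I₀ · cos²(24°) = 0.6506 I₀.
I₃ = I₂ cos²(97° − 52°) = 0.6506 I₀ · cos²(45°) = 0.3253 I₀.
So 175 W/m² = 0.3253 I₀, giving I₀ = 175/0.3253 = 537.9 W/m².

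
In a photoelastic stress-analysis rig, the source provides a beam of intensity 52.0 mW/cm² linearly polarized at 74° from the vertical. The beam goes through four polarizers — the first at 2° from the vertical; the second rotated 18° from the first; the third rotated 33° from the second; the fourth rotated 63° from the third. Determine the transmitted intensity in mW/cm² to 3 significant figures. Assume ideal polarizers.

I ≈ 0.651 mW/cm²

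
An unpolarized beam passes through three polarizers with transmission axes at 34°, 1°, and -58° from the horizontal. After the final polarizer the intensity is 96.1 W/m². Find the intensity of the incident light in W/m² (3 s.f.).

Unpolarized light through the first polarizer → I₁ = ½ I₀, now polarized at 34°.
I₂ = I₁ cos²(1° − 34°) = 0.5 I₀ · cos²(33°) = 0.3517 I₀.
I₃ = I₂ cos²(-58° − 1°) = 0.3517 I₀ · cos²(59°) = 0.09329 I₀.
So 96.1 W/m² = 0.09329 I₀, giving I₀ = 96.1/0.09329 = 1030 W/m².

I₀ ≈ 1030 W/m²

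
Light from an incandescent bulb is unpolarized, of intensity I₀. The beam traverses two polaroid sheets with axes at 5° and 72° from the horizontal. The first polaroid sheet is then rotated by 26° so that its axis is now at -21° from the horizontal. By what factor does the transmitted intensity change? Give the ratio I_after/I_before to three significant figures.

I_new/I_old ≈ 0.0179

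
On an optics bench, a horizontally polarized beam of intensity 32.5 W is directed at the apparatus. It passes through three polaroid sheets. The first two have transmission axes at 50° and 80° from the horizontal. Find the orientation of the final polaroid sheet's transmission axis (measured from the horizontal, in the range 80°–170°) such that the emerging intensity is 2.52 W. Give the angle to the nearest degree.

I₁ = I₀ cos²(50° − 0°) = I₀ cos²(50°) = 0.4132 I₀.
I₂ = I₁ cos²(80° − 50°) = 0.4132 I₀ · cos²(30°) = 0.3099 I₀.
Target fraction: 2.52 / 32.5 W = 0.07754 of I₀.
Need I₃/I₀ = 0.07754, so cos²(θ − 80°) = 0.07754 / 0.3099 = 0.2502.
θ − 80° = arccos(√0.2502) = 60.0°, giving θ ≈ 80 + 60.0 = 140.0°.

θ ≈ 140°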